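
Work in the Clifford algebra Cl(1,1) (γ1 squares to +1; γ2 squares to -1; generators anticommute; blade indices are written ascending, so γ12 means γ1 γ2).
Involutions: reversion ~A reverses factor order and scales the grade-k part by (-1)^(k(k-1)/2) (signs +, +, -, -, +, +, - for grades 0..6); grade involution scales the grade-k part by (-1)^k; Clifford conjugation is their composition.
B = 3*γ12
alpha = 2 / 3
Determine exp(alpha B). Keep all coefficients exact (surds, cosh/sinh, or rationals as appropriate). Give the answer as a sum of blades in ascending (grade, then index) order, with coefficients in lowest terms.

B^2 = (3)^2*(γ12)^2 = 9*(+1) = 9 (a basis 2-blade squares to minus the product of its generators' squares).
B^2 = 9 — since the square is positive, the closed form is hyperbolic: l = 3, alpha*l = 2, so exp(alpha B) = cosh(2) + (sinh(2)/3)*B = cosh(2) + (sinh(2)/3)*B.
Answer: cosh(2) + sinh(2)*γ12


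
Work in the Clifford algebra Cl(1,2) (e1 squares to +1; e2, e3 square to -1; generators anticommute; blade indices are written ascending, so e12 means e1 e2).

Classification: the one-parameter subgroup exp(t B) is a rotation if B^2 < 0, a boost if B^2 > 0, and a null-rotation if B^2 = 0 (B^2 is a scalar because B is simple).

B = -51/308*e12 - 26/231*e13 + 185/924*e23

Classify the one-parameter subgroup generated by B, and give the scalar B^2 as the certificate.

B^2 term by term: the squares give (-51/308)^2*(e12)^2 + (-26/231)^2*(e13)^2 + (185/924)^2*(e23)^2 = 2601/94864*(+1) + 676/53361*(+1) + 34225/853776*(-1) = 0 (each basis 2-blade squares to minus the product of its generators' squares); cross terms between blades sharing an index anticommute and cancel. So B^2 = 0.
Answer: null-rotation, certificate B^2 = 0. Certificate logic: 0 is a conjugation-invariant scalar, so its sign fixes rotation versus boost versus null-rotation outright.


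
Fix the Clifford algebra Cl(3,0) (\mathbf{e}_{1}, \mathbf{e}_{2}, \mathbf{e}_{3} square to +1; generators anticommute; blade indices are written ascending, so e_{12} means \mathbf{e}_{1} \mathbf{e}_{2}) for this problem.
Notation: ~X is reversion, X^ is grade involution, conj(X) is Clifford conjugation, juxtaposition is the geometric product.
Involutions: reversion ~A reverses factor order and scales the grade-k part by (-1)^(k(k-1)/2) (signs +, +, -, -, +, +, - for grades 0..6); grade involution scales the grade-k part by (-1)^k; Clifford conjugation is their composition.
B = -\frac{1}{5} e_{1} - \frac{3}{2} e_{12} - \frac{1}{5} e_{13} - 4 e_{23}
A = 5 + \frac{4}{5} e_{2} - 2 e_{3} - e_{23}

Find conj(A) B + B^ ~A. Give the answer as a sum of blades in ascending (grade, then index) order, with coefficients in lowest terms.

first term: 4 - \frac{9}{5} e_{1} + 8 e_{2} + \frac{16}{5} e_{3} - \frac{393}{50} e_{12} + \frac{9}{10} e_{13} - 20 e_{23} - \frac{84}{25} e_{123}
second term: 4 + \frac{1}{5} e_{1} + 8 e_{2} + \frac{16}{5} e_{3} - \frac{357}{50} e_{12} - \frac{29}{10} e_{13} - 20 e_{23} + \frac{84}{25} e_{123}
Answer: 8 - \frac{8}{5} e_{1} + 16 e_{2} + \frac{32}{5} e_{3} - 15 e_{12} - 2 e_{13} - 40 e_{23}


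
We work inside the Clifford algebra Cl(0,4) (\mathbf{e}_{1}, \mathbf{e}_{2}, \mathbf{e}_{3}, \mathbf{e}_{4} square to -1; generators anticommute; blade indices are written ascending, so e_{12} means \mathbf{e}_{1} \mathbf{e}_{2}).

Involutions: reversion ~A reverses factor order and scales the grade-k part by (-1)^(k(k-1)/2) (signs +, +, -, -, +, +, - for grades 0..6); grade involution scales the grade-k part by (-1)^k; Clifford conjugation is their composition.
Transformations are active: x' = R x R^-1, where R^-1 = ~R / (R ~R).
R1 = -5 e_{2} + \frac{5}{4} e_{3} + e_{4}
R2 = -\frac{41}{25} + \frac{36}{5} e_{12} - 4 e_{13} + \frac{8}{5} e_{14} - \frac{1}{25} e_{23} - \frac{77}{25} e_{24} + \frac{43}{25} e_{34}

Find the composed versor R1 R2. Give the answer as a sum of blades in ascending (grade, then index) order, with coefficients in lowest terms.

Distribute over the terms of R1 (each basis-blade product reordered to ascending indices, repeated generators contracted through their squares):
(-5 e_{2}) R2 = -36 e_{1} + \frac{41}{5} e_{2} - \frac{1}{5} e_{3} - \frac{77}{5} e_{4} - 20 e_{123} + 8 e_{124} - \frac{43}{5} e_{234}
(\frac{5}{4} e_{3}) R2 = -5 e_{1} - \frac{1}{20} e_{2} - \frac{41}{20} e_{3} - \frac{43}{20} e_{4} + 9 e_{123} - 2 e_{134} + \frac{77}{20} e_{234}
(e_{4}) R2 = \frac{8}{5} e_{1} - \frac{77}{25} e_{2} + \frac{43}{25} e_{3} - \frac{41}{25} e_{4} + \frac{36}{5} e_{124} - 4 e_{134} - \frac{1}{25} e_{234}
Summing the partial products and collecting blades:
Answer: -\frac{197}{5} e_{1} + \frac{507}{100} e_{2} - \frac{53}{100} e_{3} - \frac{1919}{100} e_{4} - 11 e_{123} + \frac{76}{5} e_{124} - 6 e_{134} - \frac{479}{100} e_{234}


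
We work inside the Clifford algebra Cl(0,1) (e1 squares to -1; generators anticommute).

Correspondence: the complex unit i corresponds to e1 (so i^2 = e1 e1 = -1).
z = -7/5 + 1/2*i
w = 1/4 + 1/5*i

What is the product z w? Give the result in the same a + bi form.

In blades: z = -7/5 + 1/2*e1, w = 1/4 + 1/5*e1.
Distribute z over w term by term (generator squares from the signature, products reordered to ascending indices): (-7/5)*w = -7/20 - 7/25*e1; (1/2*e1)*w = -1/10 + 1/8*e1.
Sum: -9/20 - 31/200*e1; translating back through the correspondence:
Answer: -9/20 - 31/200*i


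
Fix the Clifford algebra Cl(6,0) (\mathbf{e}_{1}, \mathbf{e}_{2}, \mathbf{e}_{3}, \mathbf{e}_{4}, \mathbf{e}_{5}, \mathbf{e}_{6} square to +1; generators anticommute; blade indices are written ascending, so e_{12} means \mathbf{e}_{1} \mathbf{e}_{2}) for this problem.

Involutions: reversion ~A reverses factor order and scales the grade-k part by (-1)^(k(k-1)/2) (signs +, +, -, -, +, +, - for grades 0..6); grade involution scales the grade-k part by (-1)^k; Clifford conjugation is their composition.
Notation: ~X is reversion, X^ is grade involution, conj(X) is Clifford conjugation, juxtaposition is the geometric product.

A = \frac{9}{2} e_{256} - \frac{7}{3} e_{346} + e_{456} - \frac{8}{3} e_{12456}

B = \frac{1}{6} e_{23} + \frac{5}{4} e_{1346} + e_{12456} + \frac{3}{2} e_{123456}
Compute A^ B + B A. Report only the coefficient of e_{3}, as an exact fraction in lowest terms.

first term: \frac{8}{3} + \frac{35}{12} e_{1} - 4 e_{3} + e_{12} - \frac{9}{2} e_{14} - \frac{3}{2} e_{123} + \frac{7}{2} e_{125} - \frac{27}{4} e_{134} - \frac{5}{4} e_{135} - \frac{10}{3} e_{235} - \frac{7}{18} e_{246} - \frac{3}{4} e_{356} + \frac{7}{3} e_{1235} + \frac{45}{8} e_{12345} + \frac{4}{9} e_{13456} - \frac{1}{6} e_{23456}
second term: -\frac{8}{3} + \frac{35}{12} e_{1} - 4 e_{3} - e_{12} + \frac{9}{2} e_{14} - \frac{3}{2} e_{123} + \frac{7}{2} e_{125} - \frac{27}{4} e_{134} + \frac{5}{4} e_{135} - \frac{10}{3} e_{235} - \frac{7}{18} e_{246} - \frac{3}{4} e_{356} + \frac{7}{3} e_{1235} + \frac{45}{8} e_{12345} + \frac{4}{9} e_{13456} + \frac{1}{6} e_{23456}
Answer: -8


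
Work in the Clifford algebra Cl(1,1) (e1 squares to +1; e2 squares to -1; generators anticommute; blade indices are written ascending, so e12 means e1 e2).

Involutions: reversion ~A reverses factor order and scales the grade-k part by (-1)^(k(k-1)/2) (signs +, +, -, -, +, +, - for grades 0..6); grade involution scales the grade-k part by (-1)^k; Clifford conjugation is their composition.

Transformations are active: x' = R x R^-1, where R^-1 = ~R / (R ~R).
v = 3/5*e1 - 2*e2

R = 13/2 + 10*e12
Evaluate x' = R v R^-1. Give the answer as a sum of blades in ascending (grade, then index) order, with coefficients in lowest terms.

~R = 13/2 - 10*e12, and R ~R = -231/4, so R^-1 = ~R / (-231/4).
R v = 239/10*e1 - 19*e2
Answer: -6907/1155*e1 + 1450/231*e2


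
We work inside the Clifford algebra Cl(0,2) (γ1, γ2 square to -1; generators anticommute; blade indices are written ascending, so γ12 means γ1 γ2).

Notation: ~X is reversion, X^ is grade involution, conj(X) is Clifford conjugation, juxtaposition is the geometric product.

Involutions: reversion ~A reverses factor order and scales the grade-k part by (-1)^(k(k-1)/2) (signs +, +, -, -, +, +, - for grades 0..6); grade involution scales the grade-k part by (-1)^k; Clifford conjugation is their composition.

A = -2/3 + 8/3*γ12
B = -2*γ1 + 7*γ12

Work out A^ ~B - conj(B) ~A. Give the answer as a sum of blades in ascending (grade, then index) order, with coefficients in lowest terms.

first term: 56/3 + 4/3*γ1 - 16/3*γ2 + 14/3*γ12
second term: -56/3 - 4/3*γ1 + 16/3*γ2 + 14/3*γ12
Answer: 112/3 + 8/3*γ1 - 32/3*γ2


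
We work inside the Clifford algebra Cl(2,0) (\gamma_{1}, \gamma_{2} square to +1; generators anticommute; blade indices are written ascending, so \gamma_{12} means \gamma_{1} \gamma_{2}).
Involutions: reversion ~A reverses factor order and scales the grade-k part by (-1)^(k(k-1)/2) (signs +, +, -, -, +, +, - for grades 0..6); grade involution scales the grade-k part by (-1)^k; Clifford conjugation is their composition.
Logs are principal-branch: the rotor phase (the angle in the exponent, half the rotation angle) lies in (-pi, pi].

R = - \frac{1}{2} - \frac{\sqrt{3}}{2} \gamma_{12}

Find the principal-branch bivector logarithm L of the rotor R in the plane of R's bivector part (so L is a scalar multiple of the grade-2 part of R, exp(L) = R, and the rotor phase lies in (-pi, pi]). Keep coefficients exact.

The scalar part of R is - \frac{1}{2}, so the principal-branch rotor phase is pinned; divide the bivector part by its sine to get the unit plane — L is the phase times that plane.
Concretely: cos(phase) = - \frac{1}{2} gives phase = ±\frac{2 \pi}{3}, and since phase/sin(phase) is even the sign is immaterial: L = (phase/sin(phase)) * <R>_2 = (\frac{4 \sqrt{3} \pi}{9}) * <R>_2.
Answer: - \frac{2 \pi}{3} \gamma_{12}


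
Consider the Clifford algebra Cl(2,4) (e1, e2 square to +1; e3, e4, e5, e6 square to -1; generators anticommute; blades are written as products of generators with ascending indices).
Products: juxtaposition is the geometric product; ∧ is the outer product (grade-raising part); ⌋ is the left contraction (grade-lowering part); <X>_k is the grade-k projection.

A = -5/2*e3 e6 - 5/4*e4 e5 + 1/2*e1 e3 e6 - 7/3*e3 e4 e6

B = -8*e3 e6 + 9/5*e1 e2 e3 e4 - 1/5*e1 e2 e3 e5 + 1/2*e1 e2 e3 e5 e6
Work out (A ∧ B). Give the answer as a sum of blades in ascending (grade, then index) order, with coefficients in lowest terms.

step 1: 10*e3 e4 e5 e6
Answer: 10*e3 e4 e5 e6


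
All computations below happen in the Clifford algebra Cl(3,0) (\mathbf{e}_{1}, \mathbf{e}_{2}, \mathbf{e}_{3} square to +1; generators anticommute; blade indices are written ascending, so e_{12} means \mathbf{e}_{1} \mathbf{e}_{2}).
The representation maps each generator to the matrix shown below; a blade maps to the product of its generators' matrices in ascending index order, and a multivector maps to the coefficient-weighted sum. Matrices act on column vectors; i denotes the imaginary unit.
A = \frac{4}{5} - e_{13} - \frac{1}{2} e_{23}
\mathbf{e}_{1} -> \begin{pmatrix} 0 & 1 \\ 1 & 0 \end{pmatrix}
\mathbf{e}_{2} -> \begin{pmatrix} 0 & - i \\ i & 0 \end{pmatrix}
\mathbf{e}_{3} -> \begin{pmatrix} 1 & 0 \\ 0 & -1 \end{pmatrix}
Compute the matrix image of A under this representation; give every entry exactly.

Bivector images (products of the table entries): rho(e_{13}) = rho(\mathbf{e}_{1})rho(\mathbf{e}_{3}) = \begin{pmatrix} 0 & -1 \\ 1 & 0 \end{pmatrix}; rho(e_{23}) = rho(\mathbf{e}_{2})rho(\mathbf{e}_{3}) = \begin{pmatrix} 0 & i \\ i & 0 \end{pmatrix}.
M = (\frac{4}{5})*1 + (-1)*rho(e_{13}) + (-\frac{1}{2})*rho(e_{23}), summed entrywise (1 is the identity matrix):
Answer: \begin{pmatrix} \frac{4}{5} & 1 - \frac{i}{2} \\ -1 - \frac{i}{2} & \frac{4}{5} \end{pmatrix}


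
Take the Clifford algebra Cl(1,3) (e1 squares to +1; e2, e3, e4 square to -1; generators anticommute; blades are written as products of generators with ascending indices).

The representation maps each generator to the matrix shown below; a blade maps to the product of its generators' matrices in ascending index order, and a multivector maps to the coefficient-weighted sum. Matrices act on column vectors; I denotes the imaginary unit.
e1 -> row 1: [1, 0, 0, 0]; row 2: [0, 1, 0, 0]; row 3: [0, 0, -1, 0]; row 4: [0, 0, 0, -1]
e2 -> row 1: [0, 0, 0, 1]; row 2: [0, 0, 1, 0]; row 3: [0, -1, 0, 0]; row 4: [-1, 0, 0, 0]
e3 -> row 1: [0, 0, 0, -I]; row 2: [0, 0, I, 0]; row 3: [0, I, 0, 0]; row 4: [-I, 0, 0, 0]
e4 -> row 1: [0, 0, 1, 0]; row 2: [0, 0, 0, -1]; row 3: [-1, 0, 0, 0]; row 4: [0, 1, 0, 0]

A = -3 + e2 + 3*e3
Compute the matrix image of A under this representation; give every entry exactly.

M = (-3)*1 + (1)*rho(e2) + (3)*rho(e3), summed entrywise (1 is the identity matrix):
Answer: row 1: [-3, 0, 0, 1 - 3*I]; row 2: [0, -3, 1 + 3*I, 0]; row 3: [0, -1 + 3*I, -3, 0]; row 4: [-1 - 3*I, 0, 0, -3]


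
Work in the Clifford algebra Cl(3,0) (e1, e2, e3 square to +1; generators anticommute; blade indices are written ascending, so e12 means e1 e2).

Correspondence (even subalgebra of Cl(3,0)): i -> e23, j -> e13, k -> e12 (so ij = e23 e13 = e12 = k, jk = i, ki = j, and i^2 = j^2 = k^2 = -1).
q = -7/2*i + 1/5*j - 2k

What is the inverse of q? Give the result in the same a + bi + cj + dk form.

In blades: q = -2*e12 + 1/5*e13 - 7/2*e23.
With qbar = 2*e12 - 1/5*e13 + 7/2*e23 (scalar fixed, mapped units negated), q qbar = 1629/100 (the sum of squared coefficients), so q^-1 = qbar / (1629/100) = 200/1629*e12 - 20/1629*e13 + 350/1629*e23; translating back:
Answer: 350/1629*i - 20/1629*j + 200/1629*k


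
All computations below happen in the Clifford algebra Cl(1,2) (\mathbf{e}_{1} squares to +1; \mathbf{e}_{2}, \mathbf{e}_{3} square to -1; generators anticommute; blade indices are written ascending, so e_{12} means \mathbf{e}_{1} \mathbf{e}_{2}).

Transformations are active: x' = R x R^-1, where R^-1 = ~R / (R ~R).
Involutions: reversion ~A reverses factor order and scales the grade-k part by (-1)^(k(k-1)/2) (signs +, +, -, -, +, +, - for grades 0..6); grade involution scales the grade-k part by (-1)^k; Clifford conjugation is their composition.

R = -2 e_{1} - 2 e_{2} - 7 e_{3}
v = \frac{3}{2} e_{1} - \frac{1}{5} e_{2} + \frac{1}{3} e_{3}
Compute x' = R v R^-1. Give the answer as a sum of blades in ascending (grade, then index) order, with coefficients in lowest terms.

~R = -2 e_{1} - 2 e_{2} - 7 e_{3}, and R ~R = -49, so R^-1 = ~R / (-49).
R v = -\frac{16}{15} + \frac{17}{5} e_{12} + \frac{59}{6} e_{13} - \frac{31}{15} e_{23}
Answer: -\frac{2333}{1470} e_{1} + \frac{83}{735} e_{2} - \frac{67}{105} e_{3}


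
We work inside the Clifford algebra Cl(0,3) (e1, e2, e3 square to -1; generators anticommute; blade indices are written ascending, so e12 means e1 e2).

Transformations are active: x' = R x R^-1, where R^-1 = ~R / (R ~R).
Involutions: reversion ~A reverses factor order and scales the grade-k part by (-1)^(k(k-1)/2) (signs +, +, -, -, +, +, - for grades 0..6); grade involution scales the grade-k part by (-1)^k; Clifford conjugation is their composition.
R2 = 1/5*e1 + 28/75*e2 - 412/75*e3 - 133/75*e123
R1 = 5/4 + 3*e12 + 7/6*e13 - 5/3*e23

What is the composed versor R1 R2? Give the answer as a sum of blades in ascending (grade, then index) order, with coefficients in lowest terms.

Distribute over the terms of R1 (each basis-blade product reordered to ascending indices, repeated generators contracted through their squares):
(5/4) R2 = 1/4*e1 + 7/15*e2 - 103/15*e3 - 133/60*e123
(3*e12) R2 = -28/25*e1 + 3/5*e2 + 133/25*e3 - 412/25*e123
(7/6*e13) R2 = 1442/225*e1 - 931/450*e2 + 7/30*e3 - 98/225*e123
(-5/3*e23) R2 = -133/45*e1 - 412/45*e2 - 28/45*e3 - 1/3*e123
Summing the partial products and collecting blades:
Answer: 31/12*e1 - 4571/450*e2 - 871/450*e3 - 17519/900*e123


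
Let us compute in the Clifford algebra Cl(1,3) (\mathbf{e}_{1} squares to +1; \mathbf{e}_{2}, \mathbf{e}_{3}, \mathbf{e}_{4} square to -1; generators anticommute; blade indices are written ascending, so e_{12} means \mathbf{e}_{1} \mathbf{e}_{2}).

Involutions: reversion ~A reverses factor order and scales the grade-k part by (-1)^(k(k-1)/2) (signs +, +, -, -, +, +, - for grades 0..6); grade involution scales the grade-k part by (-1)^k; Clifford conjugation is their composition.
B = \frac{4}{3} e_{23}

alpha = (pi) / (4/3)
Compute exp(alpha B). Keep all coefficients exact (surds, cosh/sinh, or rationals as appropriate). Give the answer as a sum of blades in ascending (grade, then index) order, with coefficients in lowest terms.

B^2 = (\frac{4}{3})^2*(e_{23})^2 = \frac{16}{9}*(-1) = -\frac{16}{9} (a basis 2-blade squares to minus the product of its generators' squares).
B^2 = -\frac{16}{9} — the series telescopes trigonometrically here: l = \frac{4}{3}, alpha*l = \pi, so exp(alpha B) = cos(\pi) + (sin(\pi)/(\frac{4}{3}))*B = -1 + (0)*B.
Answer: -1


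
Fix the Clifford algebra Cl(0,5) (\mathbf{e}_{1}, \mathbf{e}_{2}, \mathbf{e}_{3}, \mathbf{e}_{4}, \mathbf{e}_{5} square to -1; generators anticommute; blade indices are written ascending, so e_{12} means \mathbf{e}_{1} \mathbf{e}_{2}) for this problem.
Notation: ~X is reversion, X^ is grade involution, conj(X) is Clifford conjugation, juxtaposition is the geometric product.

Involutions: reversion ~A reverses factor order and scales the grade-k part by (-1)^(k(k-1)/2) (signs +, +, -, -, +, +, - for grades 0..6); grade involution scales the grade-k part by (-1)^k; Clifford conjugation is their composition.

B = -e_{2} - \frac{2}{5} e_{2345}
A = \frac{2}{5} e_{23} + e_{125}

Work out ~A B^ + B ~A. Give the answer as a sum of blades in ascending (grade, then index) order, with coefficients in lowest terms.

first term: -\frac{2}{5} e_{3} - e_{15} - \frac{4}{25} e_{45} - \frac{2}{5} e_{134}
second term: -\frac{2}{5} e_{3} + e_{15} - \frac{4}{25} e_{45} - \frac{2}{5} e_{134}
Answer: -\frac{4}{5} e_{3} - \frac{8}{25} e_{45} - \frac{4}{5} e_{134}


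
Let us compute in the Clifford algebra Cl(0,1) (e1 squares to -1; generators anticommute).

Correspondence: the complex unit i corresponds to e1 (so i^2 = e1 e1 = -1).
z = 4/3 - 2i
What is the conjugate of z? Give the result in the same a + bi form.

In blades: z = 4/3 - 2*e1.
Conjugation here is Clifford conjugation: the scalar is fixed and the grade-1 and grade-2 blades all flip sign, giving 4/3 + 2*e1; translating back:
Answer: 4/3 + 2i


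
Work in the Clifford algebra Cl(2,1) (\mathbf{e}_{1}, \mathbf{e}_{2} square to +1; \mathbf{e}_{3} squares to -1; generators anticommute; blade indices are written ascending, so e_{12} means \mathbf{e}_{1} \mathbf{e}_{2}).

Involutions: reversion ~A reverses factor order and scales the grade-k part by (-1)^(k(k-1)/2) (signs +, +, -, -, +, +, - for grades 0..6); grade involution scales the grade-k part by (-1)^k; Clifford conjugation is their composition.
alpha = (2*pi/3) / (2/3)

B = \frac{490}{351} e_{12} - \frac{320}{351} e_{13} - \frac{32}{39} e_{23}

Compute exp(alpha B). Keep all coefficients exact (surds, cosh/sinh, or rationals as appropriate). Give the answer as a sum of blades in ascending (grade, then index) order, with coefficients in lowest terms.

B^2 term by term: the squares give (\frac{490}{351})^2*(e_{12})^2 + (-\frac{320}{351})^2*(e_{13})^2 + (-\frac{32}{39})^2*(e_{23})^2 = \frac{240100}{123201}*(-1) + \frac{102400}{123201}*(+1) + \frac{1024}{1521}*(+1) = -\frac{4}{9} (each basis 2-blade squares to minus the product of its generators' squares); cross terms between blades sharing an index anticommute and cancel. So B^2 = -\frac{4}{9}.
B^2 = -\frac{4}{9} — a negative square means the series sums to a rotation: l = \frac{2}{3}, alpha*l = \frac{2 \pi}{3}, so exp(alpha B) = cos(\frac{2 \pi}{3}) + (sin(\frac{2 \pi}{3})/(\frac{2}{3}))*B = - \frac{1}{2} + (\frac{3 \sqrt{3}}{4})*B.
Answer: - \frac{1}{2} + \frac{245 \sqrt{3}}{234} e_{12} - \frac{80 \sqrt{3}}{117} e_{13} - \frac{8 \sqrt{3}}{13} e_{23}


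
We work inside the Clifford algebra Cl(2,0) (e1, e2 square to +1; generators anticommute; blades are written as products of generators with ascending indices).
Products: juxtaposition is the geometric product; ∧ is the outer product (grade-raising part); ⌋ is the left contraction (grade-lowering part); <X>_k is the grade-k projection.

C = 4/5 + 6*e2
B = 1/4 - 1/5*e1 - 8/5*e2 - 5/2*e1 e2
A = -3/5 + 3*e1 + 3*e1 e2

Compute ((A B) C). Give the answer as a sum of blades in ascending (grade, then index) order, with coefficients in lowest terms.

step 1: 27/4 - 393/100*e1 - 297/50*e2 - 51/20*e1 e2
step 2: -756/25 - 4611/250*e1 + 8937/250*e2 - 1281/50*e1 e2
Answer: -756/25 - 4611/250*e1 + 8937/250*e2 - 1281/50*e1 e2


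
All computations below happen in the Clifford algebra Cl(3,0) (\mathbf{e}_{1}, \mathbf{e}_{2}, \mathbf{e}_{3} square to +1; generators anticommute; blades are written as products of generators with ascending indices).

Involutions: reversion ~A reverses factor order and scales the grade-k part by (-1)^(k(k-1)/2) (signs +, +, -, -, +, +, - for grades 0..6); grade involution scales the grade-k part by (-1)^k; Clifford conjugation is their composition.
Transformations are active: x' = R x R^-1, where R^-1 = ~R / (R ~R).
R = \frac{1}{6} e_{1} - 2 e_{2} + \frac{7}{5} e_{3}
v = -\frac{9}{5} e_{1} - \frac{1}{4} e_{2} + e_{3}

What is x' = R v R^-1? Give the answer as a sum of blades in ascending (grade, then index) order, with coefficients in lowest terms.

~R = \frac{1}{6} e_{1} - 2 e_{2} + \frac{7}{5} e_{3}, and R ~R = \frac{5389}{900}, so R^-1 = ~R / (\frac{5389}{900}).
R v = \frac{8}{5} - \frac{437}{120} e_{1} e_{2} + \frac{403}{150} e_{1} e_{3} - \frac{33}{20} e_{2} e_{3}
Answer: \frac{50901}{26945} e_{1} - \frac{17651}{21556} e_{2} - \frac{1357}{5389} e_{3}


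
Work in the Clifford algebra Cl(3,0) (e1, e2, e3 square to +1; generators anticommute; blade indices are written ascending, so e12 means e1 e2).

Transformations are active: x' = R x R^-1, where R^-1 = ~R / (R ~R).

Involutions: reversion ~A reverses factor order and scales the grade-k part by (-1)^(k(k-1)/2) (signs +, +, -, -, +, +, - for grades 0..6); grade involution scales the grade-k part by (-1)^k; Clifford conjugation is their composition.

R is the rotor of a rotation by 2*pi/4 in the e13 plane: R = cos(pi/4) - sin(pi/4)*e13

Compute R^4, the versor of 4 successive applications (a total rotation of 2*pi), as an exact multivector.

The rotor phase is half the rotation angle and phases add under composition, so 4 steps in the e13 plane accumulate phase 4*(pi/4) = pi: R^4 = cos(pi) - sin(pi)*e13.
cos(pi) = -1 and sin(pi) = 0, so R^4 = -1. The total rotation 2*pi is 1 full turn, so every vector returns to itself, yet the rotor is -1, on the OTHER sheet of the double cover (an odd number of 2*pi turns).
Answer: -1


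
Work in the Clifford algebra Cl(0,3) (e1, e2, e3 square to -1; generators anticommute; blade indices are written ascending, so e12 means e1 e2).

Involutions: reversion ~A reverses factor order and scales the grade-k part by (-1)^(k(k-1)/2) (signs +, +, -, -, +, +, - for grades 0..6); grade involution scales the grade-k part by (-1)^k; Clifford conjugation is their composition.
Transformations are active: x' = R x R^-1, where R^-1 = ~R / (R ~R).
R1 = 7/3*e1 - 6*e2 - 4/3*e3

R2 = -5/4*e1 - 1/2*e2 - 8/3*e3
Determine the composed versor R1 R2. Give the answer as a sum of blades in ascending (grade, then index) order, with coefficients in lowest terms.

Distribute over the terms of R1 (each basis-blade product reordered to ascending indices, repeated generators contracted through their squares):
(7/3*e1) R2 = 35/12 - 7/6*e12 - 56/9*e13
(-6*e2) R2 = -3 - 15/2*e12 + 16*e23
(-4/3*e3) R2 = -32/9 - 5/3*e13 - 2/3*e23
Summing the partial products and collecting blades:
Answer: -131/36 - 26/3*e12 - 71/9*e13 + 46/3*e23


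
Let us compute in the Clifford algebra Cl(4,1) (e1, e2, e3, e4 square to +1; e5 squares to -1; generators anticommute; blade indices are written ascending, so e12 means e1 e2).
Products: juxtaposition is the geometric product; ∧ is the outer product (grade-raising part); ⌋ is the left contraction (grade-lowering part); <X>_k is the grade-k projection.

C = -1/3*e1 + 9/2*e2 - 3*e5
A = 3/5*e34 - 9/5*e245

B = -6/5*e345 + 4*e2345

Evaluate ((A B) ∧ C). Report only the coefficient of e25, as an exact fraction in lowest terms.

step 1: -36/5*e3 + 18/25*e5 + 54/25*e23 - 12/5*e25
step 2: -12/5*e13 + 6/25*e15 + 162/5*e23 - 81/25*e25 + 108/5*e35 - 18/25*e123 + 4/5*e125 - 162/25*e235
Answer: -81/25


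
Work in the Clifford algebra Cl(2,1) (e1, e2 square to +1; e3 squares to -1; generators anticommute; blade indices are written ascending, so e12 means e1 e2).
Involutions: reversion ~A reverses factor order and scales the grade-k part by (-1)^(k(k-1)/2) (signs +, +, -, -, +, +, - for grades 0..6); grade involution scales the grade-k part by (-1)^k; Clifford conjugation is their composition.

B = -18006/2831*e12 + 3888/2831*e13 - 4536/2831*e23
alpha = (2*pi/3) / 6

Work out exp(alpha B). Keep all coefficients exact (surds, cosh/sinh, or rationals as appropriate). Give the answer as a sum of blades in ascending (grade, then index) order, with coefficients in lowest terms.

B^2 term by term: the squares give (-18006/2831)^2*(e12)^2 + (3888/2831)^2*(e13)^2 + (-4536/2831)^2*(e23)^2 = 324216036/8014561*(-1) + 15116544/8014561*(+1) + 20575296/8014561*(+1) = -36 (each basis 2-blade squares to minus the product of its generators' squares); cross terms between blades sharing an index anticommute and cancel. So B^2 = -36.
B^2 = -36 — a negative square means the series sums to a rotation: l = 6, alpha*l = 2*pi/3, so exp(alpha B) = cos(2*pi/3) + (sin(2*pi/3)/6)*B = -1/2 + (sqrt(3)/12)*B.
Answer: -1/2 - 3001*sqrt(3)/5662*e12 + 324*sqrt(3)/2831*e13 - 378*sqrt(3)/2831*e23


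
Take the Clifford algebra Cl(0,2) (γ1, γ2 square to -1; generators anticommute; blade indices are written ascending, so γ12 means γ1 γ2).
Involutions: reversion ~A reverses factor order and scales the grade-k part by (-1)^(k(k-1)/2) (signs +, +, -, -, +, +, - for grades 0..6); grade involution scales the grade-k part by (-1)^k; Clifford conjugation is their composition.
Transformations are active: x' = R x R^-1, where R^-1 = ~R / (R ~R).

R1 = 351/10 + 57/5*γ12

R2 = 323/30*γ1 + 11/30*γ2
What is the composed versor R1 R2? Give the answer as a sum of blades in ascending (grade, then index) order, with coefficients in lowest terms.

Distribute over the terms of R1 (each basis-blade product reordered to ascending indices, repeated generators contracted through their squares):
(351/10) R2 = 37791/100*γ1 + 1287/100*γ2
(57/5*γ12) R2 = -209/50*γ1 + 6137/50*γ2
Summing the partial products and collecting blades:
Answer: 37373/100*γ1 + 13561/100*γ2


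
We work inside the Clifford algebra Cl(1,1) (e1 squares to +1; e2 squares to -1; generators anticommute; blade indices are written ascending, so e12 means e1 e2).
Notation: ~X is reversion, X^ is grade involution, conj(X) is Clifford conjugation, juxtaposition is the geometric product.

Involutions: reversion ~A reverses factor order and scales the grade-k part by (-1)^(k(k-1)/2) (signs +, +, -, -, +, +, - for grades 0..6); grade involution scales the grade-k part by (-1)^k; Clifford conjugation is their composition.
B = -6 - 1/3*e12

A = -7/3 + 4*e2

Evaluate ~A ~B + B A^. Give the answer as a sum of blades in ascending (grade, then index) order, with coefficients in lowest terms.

first term: 14 + 4/3*e1 - 24*e2 - 7/9*e12
second term: 14 - 4/3*e1 + 24*e2 + 7/9*e12
Answer: 28


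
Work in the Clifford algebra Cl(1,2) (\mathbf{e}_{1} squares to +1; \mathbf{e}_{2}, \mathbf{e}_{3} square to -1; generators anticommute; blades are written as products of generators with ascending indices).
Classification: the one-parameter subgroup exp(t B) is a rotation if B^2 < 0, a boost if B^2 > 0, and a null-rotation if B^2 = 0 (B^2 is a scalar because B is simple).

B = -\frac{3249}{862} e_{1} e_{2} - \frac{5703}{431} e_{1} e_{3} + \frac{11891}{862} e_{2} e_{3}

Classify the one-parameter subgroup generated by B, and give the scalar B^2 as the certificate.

B^2 term by term: the squares give (-\frac{3249}{862})^2*(e_{1} e_{2})^2 + (-\frac{5703}{431})^2*(e_{1} e_{3})^2 + (\frac{11891}{862})^2*(e_{2} e_{3})^2 = \frac{10556001}{743044}*(+1) + \frac{32524209}{185761}*(+1) + \frac{141395881}{743044}*(-1) = -1 (each basis 2-blade squares to minus the product of its generators' squares); cross terms between blades sharing an index anticommute and cancel. So B^2 = -1.
Answer: rotation, certificate B^2 = -1. Key observation: B^2 = -1 is a conjugation invariant, so its sign decides the class regardless of the surface form of B.


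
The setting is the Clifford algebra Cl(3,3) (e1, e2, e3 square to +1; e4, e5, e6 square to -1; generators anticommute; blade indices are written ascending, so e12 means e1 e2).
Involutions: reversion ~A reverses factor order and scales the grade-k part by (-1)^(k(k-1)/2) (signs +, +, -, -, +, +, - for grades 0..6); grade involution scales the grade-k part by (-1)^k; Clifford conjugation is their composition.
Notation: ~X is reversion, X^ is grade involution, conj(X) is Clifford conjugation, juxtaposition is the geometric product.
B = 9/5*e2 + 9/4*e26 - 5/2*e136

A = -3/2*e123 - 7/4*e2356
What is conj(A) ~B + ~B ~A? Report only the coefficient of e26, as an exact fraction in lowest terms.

first term: 27/10*e13 - 15/4*e26 + 63/16*e35 + 35/8*e125 - 27/8*e136 + 63/20*e356
second term: -27/10*e13 - 15/4*e26 + 63/16*e35 + 35/8*e125 - 27/8*e136 - 63/20*e356
Answer: -15/2


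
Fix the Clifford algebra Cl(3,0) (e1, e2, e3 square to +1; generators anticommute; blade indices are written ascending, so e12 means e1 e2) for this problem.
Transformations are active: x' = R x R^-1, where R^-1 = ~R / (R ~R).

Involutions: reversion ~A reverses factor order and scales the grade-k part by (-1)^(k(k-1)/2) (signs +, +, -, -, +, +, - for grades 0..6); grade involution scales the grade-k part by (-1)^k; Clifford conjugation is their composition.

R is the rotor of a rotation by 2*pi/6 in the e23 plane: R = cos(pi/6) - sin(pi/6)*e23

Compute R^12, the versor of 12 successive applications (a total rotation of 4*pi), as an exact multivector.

Because a rotor carries half the rotation angle, composing 12 copies of this e23-plane rotor multiplies the phase: 12*(pi/6) = 2*pi, hence R^12 = cos(2*pi) - sin(2*pi)*e23.
cos(2*pi) = 1 and sin(2*pi) = 0, so R^12 = 1. The total rotation 4*pi is 2 full turns, so every vector returns to itself, yet the rotor is +1, back on the identity sheet (an even number of 2*pi turns).
Answer: 1


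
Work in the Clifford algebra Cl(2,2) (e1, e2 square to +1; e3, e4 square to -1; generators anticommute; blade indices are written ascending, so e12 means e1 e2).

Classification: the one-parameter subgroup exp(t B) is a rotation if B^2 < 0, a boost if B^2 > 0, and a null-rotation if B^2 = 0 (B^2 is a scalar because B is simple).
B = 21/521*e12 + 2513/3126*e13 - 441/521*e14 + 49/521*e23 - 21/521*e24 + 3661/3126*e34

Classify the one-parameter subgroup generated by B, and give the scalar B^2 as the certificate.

B^2 term by term: the squares give (21/521)^2*(e12)^2 + (2513/3126)^2*(e13)^2 + (-441/521)^2*(e14)^2 + (49/521)^2*(e23)^2 + (-21/521)^2*(e24)^2 + (3661/3126)^2*(e34)^2 = 441/271441*(-1) + 6315169/9771876*(+1) + 194481/271441*(+1) + 2401/271441*(+1) + 441/271441*(+1) + 13402921/9771876*(-1) = 0 (each basis 2-blade squares to minus the product of its generators' squares); cross terms between blades sharing an index anticommute and cancel; the commuting (index-disjoint) pairs give grade-4 terms 2*c*c'*(blade product), which cancel blade by blade — e1234: 25627/271441 + 17591/271441 - 43218/271441 = 0 — confirming B is simple. So B^2 = 0.
Answer: null-rotation, certificate B^2 = 0. Why this suffices: the scalar 0 survives any versor conjugation, so its sign alone determines the class however B is presented.


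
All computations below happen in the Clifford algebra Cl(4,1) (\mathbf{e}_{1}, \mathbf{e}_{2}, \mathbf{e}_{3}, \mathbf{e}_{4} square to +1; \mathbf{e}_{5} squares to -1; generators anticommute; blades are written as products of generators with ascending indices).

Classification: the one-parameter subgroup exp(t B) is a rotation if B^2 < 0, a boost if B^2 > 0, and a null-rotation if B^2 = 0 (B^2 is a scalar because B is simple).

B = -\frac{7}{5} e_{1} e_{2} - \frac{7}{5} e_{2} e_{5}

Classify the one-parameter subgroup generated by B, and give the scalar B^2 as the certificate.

B^2 term by term: the squares give (-\frac{7}{5})^2*(e_{1} e_{2})^2 + (-\frac{7}{5})^2*(e_{2} e_{5})^2 = \frac{49}{25}*(-1) + \frac{49}{25}*(+1) = 0 (each basis 2-blade squares to minus the product of its generators' squares); cross terms between blades sharing an index anticommute and cancel. So B^2 = 0.
Answer: null-rotation, certificate B^2 = 0. Why this suffices: the scalar 0 survives any versor conjugation, so its sign alone determines the class however B is presented.


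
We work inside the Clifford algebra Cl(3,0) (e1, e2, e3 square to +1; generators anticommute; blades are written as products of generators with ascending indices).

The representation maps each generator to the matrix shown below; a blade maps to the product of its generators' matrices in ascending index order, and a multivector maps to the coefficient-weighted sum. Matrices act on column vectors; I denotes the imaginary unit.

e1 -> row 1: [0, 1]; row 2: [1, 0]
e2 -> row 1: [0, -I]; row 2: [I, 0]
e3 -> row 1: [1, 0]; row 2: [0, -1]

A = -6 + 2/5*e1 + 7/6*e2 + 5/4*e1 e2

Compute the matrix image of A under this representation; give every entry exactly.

Bivector images (products of the table entries): rho(e1 e2) = rho(e1)rho(e2) = row 1: [I, 0]; row 2: [0, -I].
M = (-6)*1 + (2/5)*rho(e1) + (7/6)*rho(e2) + (5/4)*rho(e1 e2), summed entrywise (1 is the identity matrix):
Answer: row 1: [-6 + 5*I/4, 2/5 - 7*I/6]; row 2: [2/5 + 7*I/6, -6 - 5*I/4]


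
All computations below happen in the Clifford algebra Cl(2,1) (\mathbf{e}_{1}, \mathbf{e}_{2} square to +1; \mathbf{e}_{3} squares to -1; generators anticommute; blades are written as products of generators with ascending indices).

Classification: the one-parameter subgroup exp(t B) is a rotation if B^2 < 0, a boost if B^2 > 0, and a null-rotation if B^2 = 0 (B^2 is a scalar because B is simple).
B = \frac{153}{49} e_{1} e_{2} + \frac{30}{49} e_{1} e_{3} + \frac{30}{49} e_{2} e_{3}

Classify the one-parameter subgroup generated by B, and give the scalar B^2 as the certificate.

B^2 term by term: the squares give (\frac{153}{49})^2*(e_{1} e_{2})^2 + (\frac{30}{49})^2*(e_{1} e_{3})^2 + (\frac{30}{49})^2*(e_{2} e_{3})^2 = \frac{23409}{2401}*(-1) + \frac{900}{2401}*(+1) + \frac{900}{2401}*(+1) = -9 (each basis 2-blade squares to minus the product of its generators' squares); cross terms between blades sharing an index anticommute and cancel. So B^2 = -9.
Answer: rotation, certificate B^2 = -9. Key observation: B^2 = -9 is a conjugation invariant, so its sign decides the class regardless of the surface form of B.


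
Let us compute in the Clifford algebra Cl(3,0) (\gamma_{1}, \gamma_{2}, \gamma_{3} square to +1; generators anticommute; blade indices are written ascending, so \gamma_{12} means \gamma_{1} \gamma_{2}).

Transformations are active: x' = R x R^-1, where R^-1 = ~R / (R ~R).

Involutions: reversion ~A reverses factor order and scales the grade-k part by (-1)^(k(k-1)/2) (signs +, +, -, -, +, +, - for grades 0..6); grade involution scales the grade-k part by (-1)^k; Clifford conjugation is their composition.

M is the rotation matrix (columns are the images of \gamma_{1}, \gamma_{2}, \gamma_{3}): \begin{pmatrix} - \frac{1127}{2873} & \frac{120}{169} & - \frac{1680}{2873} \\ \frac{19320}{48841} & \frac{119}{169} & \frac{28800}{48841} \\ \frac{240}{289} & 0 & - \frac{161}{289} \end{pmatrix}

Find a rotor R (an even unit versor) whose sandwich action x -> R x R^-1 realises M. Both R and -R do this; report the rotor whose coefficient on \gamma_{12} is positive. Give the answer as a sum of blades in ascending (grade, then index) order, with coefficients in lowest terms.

Method: write R = a + b12*\gamma_{12} + b13*\gamma_{13} + b23*\gamma_{23} with a^2 + b12^2 + b13^2 + b23^2 = 1 (so R^-1 = ~R). Expanding the columns R e_j ~R gives tr M = 4a^2 - 1 and, from the antisymmetric part, M21 - M12 = -4a*b12, M13 - M31 = 4a*b13, M32 - M23 = -4a*b23.
Here tr M = -\frac{11977}{48841}, so a^2 = (1 + tr M)/4 = \frac{9216}{48841} and a = ±\frac{96}{221}. Taking a = \frac{96}{221}: M21 - M12 = -\frac{15360}{48841}, M13 - M31 = -\frac{69120}{48841}, M32 - M23 = -\frac{28800}{48841}, giving b12 = \frac{40}{221}, b13 = -\frac{180}{221}, b23 = \frac{75}{221}, i.e. R = \frac{96}{221} + \frac{40}{221} \gamma_{12} - \frac{180}{221} \gamma_{13} + \frac{75}{221} \gamma_{23}.
Its \gamma_{12} coefficient is already positive.
Answer: \frac{96}{221} + \frac{40}{221} \gamma_{12} - \frac{180}{221} \gamma_{13} + \frac{75}{221} \gamma_{23}. Note: both R and -R realise this M (trace -\frac{11977}{48841}); the covering map identifies them, and the \gamma_{12}-coefficient sign is the tie-breaker.


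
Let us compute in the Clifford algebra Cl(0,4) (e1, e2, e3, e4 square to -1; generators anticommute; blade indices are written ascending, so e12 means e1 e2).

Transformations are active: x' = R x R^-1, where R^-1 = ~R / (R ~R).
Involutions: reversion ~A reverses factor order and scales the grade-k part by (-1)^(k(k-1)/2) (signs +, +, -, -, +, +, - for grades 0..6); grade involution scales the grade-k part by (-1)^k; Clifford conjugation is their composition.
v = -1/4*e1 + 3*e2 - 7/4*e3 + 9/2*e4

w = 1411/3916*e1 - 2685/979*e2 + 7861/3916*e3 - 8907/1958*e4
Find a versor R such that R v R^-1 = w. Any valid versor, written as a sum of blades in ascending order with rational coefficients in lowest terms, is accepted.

Reasoning: v^2 = w^2 = -259/8 since conjugation preserves the quadratic form; R = v + w = 108/979*e1 + 252/979*e2 + 252/979*e3 - 48/979*e4 is then valid when invertible, keeping its own part and reversing (v - w)/2.
Answer: 108/979*e1 + 252/979*e2 + 252/979*e3 - 48/979*e4


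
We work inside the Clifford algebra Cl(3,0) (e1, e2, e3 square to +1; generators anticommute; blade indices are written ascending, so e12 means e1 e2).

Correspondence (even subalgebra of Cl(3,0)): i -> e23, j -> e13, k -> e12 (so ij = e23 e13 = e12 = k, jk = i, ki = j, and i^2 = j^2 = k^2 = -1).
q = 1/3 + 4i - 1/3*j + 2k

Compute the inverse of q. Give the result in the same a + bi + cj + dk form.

In blades: q = 1/3 + 2*e12 - 1/3*e13 + 4*e23.
With qbar = 1/3 - 2*e12 + 1/3*e13 - 4*e23 (scalar fixed, mapped units negated), q qbar = 182/9 (the sum of squared coefficients), so q^-1 = qbar / (182/9) = 3/182 - 9/91*e12 + 3/182*e13 - 18/91*e23; translating back:
Answer: 3/182 - 18/91*i + 3/182*j - 9/91*k


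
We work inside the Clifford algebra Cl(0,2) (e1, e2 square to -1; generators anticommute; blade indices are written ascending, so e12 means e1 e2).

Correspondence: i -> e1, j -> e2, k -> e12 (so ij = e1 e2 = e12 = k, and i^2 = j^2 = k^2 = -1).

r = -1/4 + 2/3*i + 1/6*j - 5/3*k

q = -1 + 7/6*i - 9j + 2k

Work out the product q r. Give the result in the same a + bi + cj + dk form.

In blades: q = -1 + 7/6*e1 - 9*e2 + 2*e12, r = -1/4 + 2/3*e1 + 1/6*e2 - 5/3*e12.
Distribute q over r term by term (generator squares from the signature, products reordered to ascending indices): (-1)*r = 1/4 - 2/3*e1 - 1/6*e2 + 5/3*e12; (7/6*e1)*r = -7/9 - 7/24*e1 + 35/18*e2 + 7/36*e12; (-9*e2)*r = 3/2 + 15*e1 + 9/4*e2 + 6*e12; (2*e12)*r = 10/3 - 1/3*e1 + 4/3*e2 - 1/2*e12.
Sum: 155/36 + 329/24*e1 + 193/36*e2 + 265/36*e12; translating back through the correspondence:
Answer: 155/36 + 329/24*i + 193/36*j + 265/36*k


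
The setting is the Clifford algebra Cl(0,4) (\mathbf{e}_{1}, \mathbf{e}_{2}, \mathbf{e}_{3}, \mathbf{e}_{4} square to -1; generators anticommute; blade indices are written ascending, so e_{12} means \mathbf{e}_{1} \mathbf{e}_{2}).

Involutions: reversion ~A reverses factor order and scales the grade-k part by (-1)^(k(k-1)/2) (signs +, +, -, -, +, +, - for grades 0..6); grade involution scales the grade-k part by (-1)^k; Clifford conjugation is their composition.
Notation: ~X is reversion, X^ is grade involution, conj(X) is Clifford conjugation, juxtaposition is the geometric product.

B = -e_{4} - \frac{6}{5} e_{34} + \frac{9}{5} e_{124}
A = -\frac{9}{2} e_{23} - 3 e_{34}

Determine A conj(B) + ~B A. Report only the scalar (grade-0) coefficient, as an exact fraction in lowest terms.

first term: \frac{18}{5} + 3 e_{3} + \frac{27}{5} e_{24} + \frac{27}{5} e_{123} - \frac{81}{10} e_{134} - \frac{9}{2} e_{234}
second term: \frac{18}{5} + 3 e_{3} - \frac{27}{5} e_{24} + \frac{27}{5} e_{123} - \frac{81}{10} e_{134} + \frac{9}{2} e_{234}
Answer: \frac{36}{5}
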